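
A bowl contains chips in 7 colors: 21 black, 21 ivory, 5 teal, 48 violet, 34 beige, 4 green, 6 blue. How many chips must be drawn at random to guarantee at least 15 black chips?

The worst case draws every non-black chip first: 21 + 5 + 48 + 34 + 4 + 6 = 118.
The next 15 draws are then forced to be black, giving 118 + 15 = 133.

133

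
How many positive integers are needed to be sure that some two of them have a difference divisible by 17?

Two integers differ by a multiple of 17 exactly when they share a remainder mod 17.
There are 17 residue classes mod 17, so 17 integers can all lie in distinct classes.
One more integer must repeat a residue, giving a difference divisible by 17. So n = 17 + 1 = 18.

18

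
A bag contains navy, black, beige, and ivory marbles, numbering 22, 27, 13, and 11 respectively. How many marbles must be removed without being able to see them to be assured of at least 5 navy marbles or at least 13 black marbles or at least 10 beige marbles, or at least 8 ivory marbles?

33

The worst case stops just short of every target: 4 navy, 12 black, 9 beige, 7 ivory — 4 + 12 + 9 + 7 = 32 marbles.
One more marble must push some color to its target, so 32 + 1 = 33.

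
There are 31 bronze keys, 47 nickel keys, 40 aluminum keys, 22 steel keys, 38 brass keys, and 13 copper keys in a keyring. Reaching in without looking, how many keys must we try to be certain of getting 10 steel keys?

The worst case draws every non-steel key first: 31 + 47 + 40 + 38 + 13 = 169.
The next 10 draws are then forced to be steel, giving 169 + 10 = 179.

179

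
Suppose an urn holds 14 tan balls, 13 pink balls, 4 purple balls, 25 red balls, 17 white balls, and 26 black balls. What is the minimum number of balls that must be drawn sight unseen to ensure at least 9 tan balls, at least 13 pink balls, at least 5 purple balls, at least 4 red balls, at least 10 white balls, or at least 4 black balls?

40

The worst case stops just short of every target: 8 tan, 12 pink, 4 purple, 3 red, 9 white, 3 black — 8 + 12 + 4 + 3 + 9 + 3 = 39 balls.
One more ball must push some color to its target, so 39 + 1 = 40.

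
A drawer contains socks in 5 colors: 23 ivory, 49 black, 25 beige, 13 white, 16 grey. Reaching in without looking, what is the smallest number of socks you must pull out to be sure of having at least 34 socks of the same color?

In the worst case we take at most 33 of each color, but all 23 ivory, all 25 beige, all 13 white, and all 16 grey (fewer than 33), giving 23 + 33 + 25 + 13 + 16 = 110.
One more sock then forces some color to 34, so 110 + 1 = 111.

111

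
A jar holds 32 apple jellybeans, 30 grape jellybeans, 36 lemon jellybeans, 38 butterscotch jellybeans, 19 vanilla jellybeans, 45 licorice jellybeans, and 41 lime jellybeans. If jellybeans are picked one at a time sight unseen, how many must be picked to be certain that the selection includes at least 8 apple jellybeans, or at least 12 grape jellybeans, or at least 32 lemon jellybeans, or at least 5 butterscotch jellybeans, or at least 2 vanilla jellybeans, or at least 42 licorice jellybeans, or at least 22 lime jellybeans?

Each of the 7 flavors has its own threshold; avoid all of them simultaneously.
The worst case stops just short of every target: 7 apple, 11 grape, 31 lemon, 4 butterscotch, 1 vanilla, 41 licorice, 21 lime — 7 + 11 + 31 + 4 + 1 + 41 + 21 = 116 jellybeans.
One more jellybean must push some flavor to its target, so 116 + 1 = 117.

117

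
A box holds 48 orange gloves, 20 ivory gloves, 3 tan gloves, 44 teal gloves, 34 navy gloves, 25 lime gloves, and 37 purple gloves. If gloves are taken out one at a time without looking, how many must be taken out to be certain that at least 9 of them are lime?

The worst case draws every non-lime glove first: 48 + 20 + 3 + 44 + 34 + 37 = 186.
The next 9 draws are then forced to be lime, giving 186 + 9 = 195.

195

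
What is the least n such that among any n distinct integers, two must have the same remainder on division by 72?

Two integers differ by a multiple of 72 exactly when they share a remainder mod 72.
There are 72 residue classes mod 72, so 72 integers can all lie in distinct classes.
One more integer must repeat a residue, giving a difference divisible by 72. So n = 72 + 1 = 73.

73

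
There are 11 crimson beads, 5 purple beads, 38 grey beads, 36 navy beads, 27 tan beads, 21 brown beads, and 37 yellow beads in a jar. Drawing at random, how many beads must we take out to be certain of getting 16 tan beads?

The worst case draws every non-tan bead first: 11 + 5 + 38 + 36 + 21 + 37 = 148.
The next 16 draws are then forced to be tan, giving 148 + 16 = 164.

164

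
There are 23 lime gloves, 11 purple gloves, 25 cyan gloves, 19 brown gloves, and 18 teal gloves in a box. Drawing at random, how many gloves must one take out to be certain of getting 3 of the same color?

11

The worst case takes 2 gloves of each color without reaching 3 of any: 5 × 2 = 10.
The next glove must bring some color to 3, so 10 + 1 = 11.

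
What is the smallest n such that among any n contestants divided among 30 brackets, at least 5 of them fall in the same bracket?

There are 30 brackets acting as pigeonholes.
With 30 × 4 = 120 contestants we could place exactly 4 in each, with no class reaching 5.
One more forces some class to hold 5, so 120 + 1 = 121.

121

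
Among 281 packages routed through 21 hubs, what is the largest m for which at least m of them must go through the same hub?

If each of the 21 hubs held at most 13, the total would be at most 21 × 13 = 273 < 281, a contradiction.
So at least one holds ⌈281/21⌉ = 14.

14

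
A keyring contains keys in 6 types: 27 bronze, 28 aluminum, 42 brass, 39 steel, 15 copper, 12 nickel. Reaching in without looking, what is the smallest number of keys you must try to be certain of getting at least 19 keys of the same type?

100

In the worst case we take at most 18 of each type, but all 15 copper and all 12 nickel (fewer than 18), giving 18 + 18 + 18 + 18 + 15 + 12 = 99.
One more key then forces some type to 19, so 99 + 1 = 100.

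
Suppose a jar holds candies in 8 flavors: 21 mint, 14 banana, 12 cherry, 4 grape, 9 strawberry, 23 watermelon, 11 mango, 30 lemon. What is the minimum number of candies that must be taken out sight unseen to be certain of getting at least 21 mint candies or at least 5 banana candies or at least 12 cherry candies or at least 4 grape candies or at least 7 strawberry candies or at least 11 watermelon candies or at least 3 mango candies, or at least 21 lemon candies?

The worst case stops just short of every target: 20 mint, 4 banana, 11 cherry, 3 grape, 6 strawberry, 10 watermelon, 2 mango, 20 lemon — 20 + 4 + 11 + 3 + 6 + 10 + 2 + 20 = 76 candies.
One more candy must push some flavor to its target, so 76 + 1 = 77.

77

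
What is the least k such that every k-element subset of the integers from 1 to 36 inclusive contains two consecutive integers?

19

Partition {1, …, 36} into 18 pairs: {1,2}, {3,4}, …, {35,36}.
Choosing 18 integers — say the 18 even numbers 2, 4, …, 36 — takes one from each pair and avoids the property.
Choosing 19 forces two into the same pair by pigeonhole, and those are consecutive. So 19.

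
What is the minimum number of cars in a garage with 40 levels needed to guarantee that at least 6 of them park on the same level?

There are 40 levels acting as pigeonholes.
With 40 × 5 = 200 cars we could place exactly 5 in each, with no class reaching 6.
One more forces some class to hold 6, so 200 + 1 = 201.

201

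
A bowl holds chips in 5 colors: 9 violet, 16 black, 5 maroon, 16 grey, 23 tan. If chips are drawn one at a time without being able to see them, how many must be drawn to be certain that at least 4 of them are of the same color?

16

The worst case takes 3 chips of each color without reaching 4 of any: 5 × 3 = 15.
The next chip must bring some color to 4, so 15 + 1 = 16.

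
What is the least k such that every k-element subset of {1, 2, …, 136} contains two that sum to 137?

69

Partition {1, …, 136} into 68 pairs: {1,136}, {2,135}, …, {68,69}.
Choosing 68 integers — say the integers 1 through 68 — takes one from each pair and avoids the property.
Choosing 69 forces two into the same pair by pigeonhole, and those sum to 137. So 69.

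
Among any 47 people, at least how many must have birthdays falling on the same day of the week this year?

There are 7 days of the week, which serve as the pigeonholes.
If each of the 7 days of the week held at most 6, the total would be at most 7 × 6 = 42 < 47, a contradiction.
So at least one holds ⌈47/7⌉ = 7.

7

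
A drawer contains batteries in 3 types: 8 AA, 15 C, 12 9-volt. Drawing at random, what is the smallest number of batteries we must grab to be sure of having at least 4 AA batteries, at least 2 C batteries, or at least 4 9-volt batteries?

The worst case stops just short of every target: 3 AA, 1 C, 3 9-volt — 3 + 1 + 3 = 7 batteries.
One more battery must push some type to its target, so 7 + 1 = 8.

8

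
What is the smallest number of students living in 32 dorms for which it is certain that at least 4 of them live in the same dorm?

There are 32 dorms acting as pigeonholes.
With 32 × 3 = 96 students we could place exactly 3 in each, with no class reaching 4.
One more forces some class to hold 4, so 96 + 1 = 97.

97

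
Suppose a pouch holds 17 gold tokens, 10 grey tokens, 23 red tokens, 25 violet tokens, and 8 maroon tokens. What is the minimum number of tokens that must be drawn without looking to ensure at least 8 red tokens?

68

The worst case draws every non-red token first: 17 + 10 + 25 + 8 = 60.
The next 8 draws are then forced to be red, giving 60 + 8 = 68.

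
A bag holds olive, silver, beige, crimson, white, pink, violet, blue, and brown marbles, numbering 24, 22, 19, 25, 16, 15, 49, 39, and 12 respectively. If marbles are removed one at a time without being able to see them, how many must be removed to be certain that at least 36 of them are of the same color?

Treat the 9 colors as pigeonholes.
In the worst case we take at most 35 of each color, but all 24 olive, all 22 silver, all 19 beige, all 25 crimson, all 16 white, all 15 pink, and all 12 brown (fewer than 35), giving 24 + 22 + 19 + 25 + 16 + 15 + 35 + 35 + 12 = 203.
One more marble then forces some color to 36, so 203 + 1 = 204.

204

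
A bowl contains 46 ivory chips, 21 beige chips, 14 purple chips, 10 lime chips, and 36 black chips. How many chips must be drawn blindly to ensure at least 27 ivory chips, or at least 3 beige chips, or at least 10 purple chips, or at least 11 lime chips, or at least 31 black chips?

The worst case stops just short of every target: 26 ivory, 2 beige, 9 purple, 10 lime, 30 black — 26 + 2 + 9 + 10 + 30 = 77 chips.
One more chip must push some color to its target, so 77 + 1 = 78.

78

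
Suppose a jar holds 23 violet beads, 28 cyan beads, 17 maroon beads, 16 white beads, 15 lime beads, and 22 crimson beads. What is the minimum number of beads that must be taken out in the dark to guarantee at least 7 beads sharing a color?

The worst case takes 6 beads of each color without reaching 7 of any: 6 × 6 = 36.
The next bead must bring some color to 7, so 36 + 1 = 37.

37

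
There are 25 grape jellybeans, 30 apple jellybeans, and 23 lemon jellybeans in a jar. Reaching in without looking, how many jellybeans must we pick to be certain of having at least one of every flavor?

The hardest flavor to obtain is lemon: we could draw every other jellybean first — 78 − 23 = 55 jellybeans — without a single lemon one.
The next draw must be lemon, so 55 + 1 = 56.

56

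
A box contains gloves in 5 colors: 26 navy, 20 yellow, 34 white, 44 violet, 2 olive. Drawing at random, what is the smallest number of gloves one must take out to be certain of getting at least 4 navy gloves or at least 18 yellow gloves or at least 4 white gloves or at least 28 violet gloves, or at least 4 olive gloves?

Each of the 5 colors has its own threshold; avoid all of them simultaneously.
The worst case stops just short of every target: 3 navy, 17 yellow, 3 white, 27 violet, all 2 olive — 3 + 17 + 3 + 27 + 2 = 52 gloves.
One more glove must push some color to its target, so 52 + 1 = 53.

53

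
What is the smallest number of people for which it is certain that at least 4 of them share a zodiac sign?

37

There are 12 zodiac signs acting as pigeonholes.
With 12 × 3 = 36 people we could place exactly 3 in each, with no class reaching 4.
One more forces some class to hold 4, so 36 + 1 = 37.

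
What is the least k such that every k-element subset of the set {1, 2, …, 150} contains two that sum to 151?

76

Partition {1, …, 150} into 75 pairs: {1,150}, {2,149}, …, {75,76}.
Choosing 75 integers — say the integers 1 through 75 — takes one from each pair and avoids the property.
Choosing 76 forces two into the same pair by pigeonhole, and those sum to 151. So 76.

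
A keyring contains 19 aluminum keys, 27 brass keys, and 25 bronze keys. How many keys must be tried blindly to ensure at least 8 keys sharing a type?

22

The worst case takes 7 keys of each type without reaching 8 of any: 3 × 7 = 21.
The next key must bring some type to 8, so 21 + 1 = 22.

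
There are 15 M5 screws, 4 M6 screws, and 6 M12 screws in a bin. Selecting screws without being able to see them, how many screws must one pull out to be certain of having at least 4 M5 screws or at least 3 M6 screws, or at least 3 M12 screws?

Each of the 3 sizes has its own threshold; avoid all of them simultaneously.
The worst case stops just short of every target: 3 M5, 2 M6, 2 M12 — 3 + 2 + 2 = 7 screws.
One more screw must push some size to its target, so 7 + 1 = 8.

8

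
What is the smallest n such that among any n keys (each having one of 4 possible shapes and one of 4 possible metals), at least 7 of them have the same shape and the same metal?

There are 4 × 4 = 16 (shape, metal) combinations acting as pigeonholes.
With 16 × 6 = 96 keys we could place exactly 6 in each, with no (shape, metal) pair reaching 7.
One more forces some (shape, metal) pair to hold 7, so 96 + 1 = 97.

97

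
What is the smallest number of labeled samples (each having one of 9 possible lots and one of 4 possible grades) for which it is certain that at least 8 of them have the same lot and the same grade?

There are 9 × 4 = 36 (lot, grade) combinations acting as pigeonholes.
With 36 × 7 = 252 labeled samples we could place exactly 7 in each, with no (lot, grade) pair reaching 8.
One more forces some (lot, grade) pair to hold 8, so 252 + 1 = 253.

253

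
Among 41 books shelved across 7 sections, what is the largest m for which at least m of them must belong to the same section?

The 41 books fall into 7 sections.
If each of the 7 sections held at most 5, the total would be at most 7 × 5 = 35 < 41, a contradiction.
So at least one holds ⌈41/7⌉ = 6.

6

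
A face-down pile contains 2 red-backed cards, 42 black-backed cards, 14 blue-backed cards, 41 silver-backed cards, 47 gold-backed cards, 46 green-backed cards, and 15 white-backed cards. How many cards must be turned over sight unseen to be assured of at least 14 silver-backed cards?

180

The worst case draws every non-silver-backed card first: 2 + 42 + 14 + 47 + 46 + 15 = 166.
The next 14 draws are then forced to be silver-backed, giving 166 + 14 = 180.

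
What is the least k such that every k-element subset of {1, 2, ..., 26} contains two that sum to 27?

Partition {1, …, 26} into 13 pairs: {1,26}, {2,25}, …, {13,14}.
Choosing 13 integers — say the integers 1 through 13 — takes one from each pair and avoids the property.
Choosing 14 forces two into the same pair by pigeonhole, and those sum to 27. So 14.

14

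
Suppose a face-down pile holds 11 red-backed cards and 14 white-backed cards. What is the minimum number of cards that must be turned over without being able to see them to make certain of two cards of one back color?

The worst case takes 1 card of each back color without reaching 2 of any: 2 × 1 = 2.
The next card must bring some back color to 2, so 2 + 1 = 3.

3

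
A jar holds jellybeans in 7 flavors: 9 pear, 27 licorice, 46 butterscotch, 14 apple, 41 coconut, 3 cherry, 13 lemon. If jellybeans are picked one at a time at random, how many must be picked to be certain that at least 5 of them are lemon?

To avoid lemon jellybeans as long as possible, exhaust the other 6 flavors first.
The worst case draws every non-lemon jellybean first: 9 + 27 + 46 + 14 + 41 + 3 = 140.
The next 5 draws are then forced to be lemon, giving 140 + 5 = 145.

145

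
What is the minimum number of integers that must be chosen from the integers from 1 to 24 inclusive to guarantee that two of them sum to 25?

13

Partition {1, …, 24} into 12 pairs: {1,24}, {2,23}, …, {12,13}.
Choosing 12 integers — say the integers 1 through 12 — takes one from each pair and avoids the property.
Choosing 13 forces two into the same pair by pigeonhole, and those sum to 25. So 13.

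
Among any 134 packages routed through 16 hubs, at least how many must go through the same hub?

9

If each of the 16 hubs held at most 8, the total would be at most 16 × 8 = 128 < 134, a contradiction.
So at least one holds ⌈134/16⌉ = 9.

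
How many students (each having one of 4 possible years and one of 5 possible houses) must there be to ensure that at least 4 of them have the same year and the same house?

61

There are 4 × 5 = 20 (year, house) combinations acting as pigeonholes.
With 20 × 3 = 60 students we could place exactly 3 in each, with no (year, house) pair reaching 4.
One more forces some (year, house) pair to hold 4, so 60 + 1 = 61.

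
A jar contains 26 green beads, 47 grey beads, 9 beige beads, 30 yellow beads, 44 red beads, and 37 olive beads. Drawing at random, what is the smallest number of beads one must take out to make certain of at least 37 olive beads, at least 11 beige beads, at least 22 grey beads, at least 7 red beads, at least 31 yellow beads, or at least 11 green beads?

113

Each of the 6 colors has its own threshold; avoid all of them simultaneously.
The worst case stops just short of every target: 10 green, 21 grey, all 9 beige, 30 yellow, 6 red, 36 olive — 10 + 21 + 9 + 30 + 6 + 36 = 112 beads.
One more bead must push some color to its target, so 112 + 1 = 113.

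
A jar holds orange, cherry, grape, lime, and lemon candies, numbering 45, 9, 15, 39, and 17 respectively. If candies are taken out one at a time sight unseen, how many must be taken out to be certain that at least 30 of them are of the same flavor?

Treat the 5 flavors as pigeonholes.
In the worst case we take at most 29 of each flavor, but all 9 cherry, all 15 grape, and all 17 lemon (fewer than 29), giving 29 + 9 + 15 + 29 + 17 = 99.
One more candy then forces some flavor to 30, so 99 + 1 = 100.

100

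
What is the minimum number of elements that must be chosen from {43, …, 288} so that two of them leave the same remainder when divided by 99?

100

Group the integers by remainder mod 99; there are 99 residue classes, each nonempty in this range.
Choosing one from each class (99 integers) avoids any shared remainder.
One more choice must repeat a class, so two differ by a multiple of 99. Hence 99 + 1 = 100.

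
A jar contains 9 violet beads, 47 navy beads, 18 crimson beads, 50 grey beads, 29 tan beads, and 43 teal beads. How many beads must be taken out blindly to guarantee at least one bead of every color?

188

The hardest color to obtain is violet: we could draw every other bead first — 196 − 9 = 187 beads — without a single violet one.
The next draw must be violet, so 187 + 1 = 188.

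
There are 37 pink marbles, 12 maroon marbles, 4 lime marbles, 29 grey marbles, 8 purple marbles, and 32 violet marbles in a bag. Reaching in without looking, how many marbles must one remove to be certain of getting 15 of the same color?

67

Treat the 6 colors as pigeonholes.
In the worst case we take at most 14 of each color, but all 12 maroon, all 4 lime, and all 8 purple (fewer than 14), giving 14 + 12 + 4 + 14 + 8 + 14 = 66.
One more marble then forces some color to 15, so 66 + 1 = 67.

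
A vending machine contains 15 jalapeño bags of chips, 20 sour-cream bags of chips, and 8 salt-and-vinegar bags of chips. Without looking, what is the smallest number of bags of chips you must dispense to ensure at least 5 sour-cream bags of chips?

The worst case draws every non-sour-cream bag of chips first: 15 + 8 = 23.
The next 5 draws are then forced to be sour-cream, giving 23 + 5 = 28.

28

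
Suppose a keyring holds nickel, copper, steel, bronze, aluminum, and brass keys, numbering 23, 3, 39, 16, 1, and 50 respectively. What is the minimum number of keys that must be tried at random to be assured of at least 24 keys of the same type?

Treat the 6 types as pigeonholes.
In the worst case we take at most 23 of each type, but all 3 copper, all 16 bronze, and all 1 aluminum (fewer than 23), giving 23 + 3 + 23 + 16 + 1 + 23 = 89.
One more key then forces some type to 24, so 89 + 1 = 90.

90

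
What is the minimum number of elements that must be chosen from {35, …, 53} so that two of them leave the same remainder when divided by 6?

Use the pigeonhole principle on residue classes: group the integers by remainder mod 6; there are 6 residue classes, each nonempty in this range.
Choosing one from each class (6 integers) avoids any shared remainder.
One more choice must repeat a class, so two differ by a multiple of 6. Hence 6 + 1 = 7.

7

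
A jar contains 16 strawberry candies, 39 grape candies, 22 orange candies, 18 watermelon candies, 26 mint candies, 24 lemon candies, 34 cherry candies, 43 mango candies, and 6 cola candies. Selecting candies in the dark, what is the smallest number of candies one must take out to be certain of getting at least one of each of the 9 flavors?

The hardest flavor to obtain is cola: we could draw every other candy first — 228 − 6 = 222 candies — without a single cola one.
The next draw must be cola, so 222 + 1 = 223.

223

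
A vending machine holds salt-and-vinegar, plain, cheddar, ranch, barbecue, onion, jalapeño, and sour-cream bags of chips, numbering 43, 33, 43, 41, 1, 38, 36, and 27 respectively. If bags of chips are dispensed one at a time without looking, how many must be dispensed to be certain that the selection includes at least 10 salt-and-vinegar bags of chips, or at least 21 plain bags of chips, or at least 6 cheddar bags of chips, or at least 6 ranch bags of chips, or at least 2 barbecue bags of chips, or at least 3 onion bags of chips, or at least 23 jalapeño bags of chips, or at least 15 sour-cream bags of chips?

79

The worst case stops just short of every target: 9 salt-and-vinegar, 20 plain, 5 cheddar, 5 ranch, 1 barbecue, 2 onion, 22 jalapeño, 14 sour-cream — 9 + 20 + 5 + 5 + 1 + 2 + 22 + 14 = 78 bags of chips.
One more bag of chips must push some flavor to its target, so 78 + 1 = 79.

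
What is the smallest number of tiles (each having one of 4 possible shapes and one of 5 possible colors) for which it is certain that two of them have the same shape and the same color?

21

There are 4 × 5 = 20 (shape, color) combinations acting as pigeonholes.
With 20 tiles we could place one in each, avoiding any repeat.
One more forces some (shape, color) pair to hold 2, so 20 + 1 = 21.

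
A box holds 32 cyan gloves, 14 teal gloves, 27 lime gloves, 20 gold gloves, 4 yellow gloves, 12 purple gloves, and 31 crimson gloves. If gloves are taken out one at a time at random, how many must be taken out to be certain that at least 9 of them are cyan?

To avoid cyan gloves as long as possible, exhaust the other 6 colors first.
The worst case draws every non-cyan glove first: 14 + 27 + 20 + 4 + 12 + 31 = 108.
The next 9 draws are then forced to be cyan, giving 108 + 9 = 117.

117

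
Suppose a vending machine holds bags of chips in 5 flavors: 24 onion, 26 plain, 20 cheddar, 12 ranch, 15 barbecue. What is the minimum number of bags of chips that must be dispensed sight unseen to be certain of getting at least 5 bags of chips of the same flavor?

The worst case takes 4 bags of chips of each flavor without reaching 5 of any: 5 × 4 = 20.
The next bag of chips must bring some flavor to 5, so 20 + 1 = 21.

21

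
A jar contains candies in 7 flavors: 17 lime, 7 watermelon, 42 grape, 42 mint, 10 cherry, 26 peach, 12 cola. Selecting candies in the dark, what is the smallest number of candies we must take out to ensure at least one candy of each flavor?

150

The hardest flavor to obtain is watermelon: we could draw every other candy first — 156 − 7 = 149 candies — without a single watermelon one.
The next draw must be watermelon, so 149 + 1 = 150.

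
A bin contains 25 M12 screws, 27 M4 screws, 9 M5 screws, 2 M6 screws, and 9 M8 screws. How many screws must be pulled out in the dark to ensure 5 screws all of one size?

19

Treat the 5 sizes as pigeonholes.
In the worst case we take at most 4 of each size, but all 2 M6 (fewer than 4), giving 4 + 4 + 4 + 2 + 4 = 18.
One more screw then forces some size to 5, so 18 + 1 = 19.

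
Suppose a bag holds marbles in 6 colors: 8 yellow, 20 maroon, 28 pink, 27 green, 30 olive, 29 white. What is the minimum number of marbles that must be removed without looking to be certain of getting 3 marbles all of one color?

The worst case takes 2 marbles of each color without reaching 3 of any: 6 × 2 = 12.
The next marble must bring some color to 3, so 12 + 1 = 13.

13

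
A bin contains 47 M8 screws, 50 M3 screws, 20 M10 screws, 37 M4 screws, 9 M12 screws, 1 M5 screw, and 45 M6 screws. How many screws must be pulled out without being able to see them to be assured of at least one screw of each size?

209

The hardest size to obtain is M5: we could draw every other screw first — 209 − 1 = 208 screws — without a single M5 one.
The next draw must be M5, so 208 + 1 = 209.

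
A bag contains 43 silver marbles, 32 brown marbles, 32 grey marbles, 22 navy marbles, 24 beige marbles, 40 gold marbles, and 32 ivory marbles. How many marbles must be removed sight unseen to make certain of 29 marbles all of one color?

Treat the 7 colors as pigeonholes.
In the worst case we take at most 28 of each color, but all 22 navy and all 24 beige (fewer than 28), giving 28 + 28 + 28 + 22 + 24 + 28 + 28 = 186.
One more marble then forces some color to 29, so 186 + 1 = 187.

187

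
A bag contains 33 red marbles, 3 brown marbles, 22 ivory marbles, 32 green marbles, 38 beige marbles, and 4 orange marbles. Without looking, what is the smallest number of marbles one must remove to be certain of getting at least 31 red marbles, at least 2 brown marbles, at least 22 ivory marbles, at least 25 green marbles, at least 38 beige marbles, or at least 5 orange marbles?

Each of the 6 colors has its own threshold; avoid all of them simultaneously.
The worst case stops just short of every target: 30 red, 1 brown, 21 ivory, 24 green, 37 beige, 4 orange — 30 + 1 + 21 + 24 + 37 + 4 = 117 marbles.
One more marble must push some color to its target, so 117 + 1 = 118.

118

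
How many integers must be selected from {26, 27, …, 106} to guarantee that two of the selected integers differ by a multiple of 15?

Use the pigeonhole principle on residue classes: group the integers by remainder mod 15; there are 15 residue classes, each nonempty in this range.
Choosing one from each class (15 integers) avoids any shared remainder.
One more choice must repeat a class, so two differ by a multiple of 15. Hence 15 + 1 = 16.

16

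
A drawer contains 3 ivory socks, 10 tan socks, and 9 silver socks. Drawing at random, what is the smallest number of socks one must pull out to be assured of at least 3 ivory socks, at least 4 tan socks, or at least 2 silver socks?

The worst case stops just short of every target: 2 ivory, 3 tan, 1 silver — 2 + 3 + 1 = 6 socks.
One more sock must push some color to its target, so 6 + 1 = 7.

7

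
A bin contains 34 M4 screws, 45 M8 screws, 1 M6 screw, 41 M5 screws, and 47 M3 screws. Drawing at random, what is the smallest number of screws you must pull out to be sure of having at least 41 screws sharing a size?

In the worst case we take at most 40 of each size, but all 34 M4 and all 1 M6 (fewer than 40), giving 34 + 40 + 1 + 40 + 40 = 155.
One more screw then forces some size to 41, so 155 + 1 = 156.

156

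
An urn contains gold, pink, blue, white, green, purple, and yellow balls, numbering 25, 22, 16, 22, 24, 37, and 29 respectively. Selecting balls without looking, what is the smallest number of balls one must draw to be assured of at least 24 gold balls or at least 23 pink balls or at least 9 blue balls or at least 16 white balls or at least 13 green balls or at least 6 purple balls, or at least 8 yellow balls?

93

The worst case stops just short of every target: 23 gold, 22 pink, 8 blue, 15 white, 12 green, 5 purple, 7 yellow — 23 + 22 + 8 + 15 + 12 + 5 + 7 = 92 balls.
One more ball must push some color to its target, so 92 + 1 = 93.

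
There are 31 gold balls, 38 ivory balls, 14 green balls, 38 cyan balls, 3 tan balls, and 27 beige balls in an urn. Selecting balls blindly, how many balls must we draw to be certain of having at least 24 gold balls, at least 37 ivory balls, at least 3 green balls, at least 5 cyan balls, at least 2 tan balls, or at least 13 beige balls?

The worst case stops just short of every target: 23 gold, 36 ivory, 2 green, 4 cyan, 1 tan, 12 beige — 23 + 36 + 2 + 4 + 1 + 12 = 78 balls.
One more ball must push some color to its target, so 78 + 1 = 79.

79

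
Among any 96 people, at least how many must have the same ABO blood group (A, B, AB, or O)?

24

There are 4 ABO blood groups, which serve as the pigeonholes.
If each of the 4 ABO blood groups held at most 23, the total would be at most 4 × 23 = 92 < 96, a contradiction.
So at least one holds ⌈96/4⌉ = 24.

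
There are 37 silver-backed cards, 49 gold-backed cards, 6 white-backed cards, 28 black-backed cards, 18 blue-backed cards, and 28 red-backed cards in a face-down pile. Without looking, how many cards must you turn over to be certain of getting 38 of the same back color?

Treat the 6 back colors as pigeonholes.
In the worst case we take at most 37 of each back color, but all 6 white-backed, all 28 black-backed, all 18 blue-backed, and all 28 red-backed (fewer than 37), giving 37 + 37 + 6 + 28 + 18 + 28 = 154.
One more card then forces some back color to 38, so 154 + 1 = 155.

155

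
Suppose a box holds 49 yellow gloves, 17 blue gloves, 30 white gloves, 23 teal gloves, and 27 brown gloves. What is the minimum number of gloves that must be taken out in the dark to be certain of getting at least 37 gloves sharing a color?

134

In the worst case we take at most 36 of each color, but all 17 blue, all 30 white, all 23 teal, and all 27 brown (fewer than 36), giving 36 + 17 + 30 + 23 + 27 = 133.
One more glove then forces some color to 37, so 133 + 1 = 134.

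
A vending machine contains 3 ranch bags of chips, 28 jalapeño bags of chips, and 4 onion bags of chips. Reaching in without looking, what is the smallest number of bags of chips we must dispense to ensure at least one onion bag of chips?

32

To avoid onion bags of chips as long as possible, exhaust the other 2 flavors first.
The worst case draws every non-onion bag of chips first: 3 + 28 = 31.
The next draw is then forced to be onion, giving 31 + 1 = 32.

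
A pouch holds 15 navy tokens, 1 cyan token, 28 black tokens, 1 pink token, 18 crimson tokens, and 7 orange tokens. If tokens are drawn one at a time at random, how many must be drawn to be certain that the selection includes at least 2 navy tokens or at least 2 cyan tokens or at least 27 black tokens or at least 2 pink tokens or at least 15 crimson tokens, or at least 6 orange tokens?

The worst case stops just short of every target: 1 navy, 1 cyan, 26 black, 1 pink, 14 crimson, 5 orange — 1 + 1 + 26 + 1 + 14 + 5 = 48 tokens.
One more token must push some color to its target, so 48 + 1 = 49.

49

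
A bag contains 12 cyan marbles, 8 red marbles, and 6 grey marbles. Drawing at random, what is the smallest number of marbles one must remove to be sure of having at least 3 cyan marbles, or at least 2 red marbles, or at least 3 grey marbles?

6

The worst case stops just short of every target: 2 cyan, 1 red, 2 grey — 2 + 1 + 2 = 5 marbles.
One more marble must push some color to its target, so 5 + 1 = 6.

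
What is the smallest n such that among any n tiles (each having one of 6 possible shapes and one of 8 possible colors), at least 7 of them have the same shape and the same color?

289

There are 6 × 8 = 48 (shape, color) combinations acting as pigeonholes.
With 48 × 6 = 288 tiles we could place exactly 6 in each, with no (shape, color) pair reaching 7.
One more forces some (shape, color) pair to hold 7, so 288 + 1 = 289.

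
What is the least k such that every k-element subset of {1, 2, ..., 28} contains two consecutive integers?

Partition {1, …, 28} into 14 pairs: {1,2}, {3,4}, …, {27,28}.
Choosing 14 integers — say the 14 even numbers 2, 4, …, 28 — takes one from each pair and avoids the property.
Choosing 15 forces two into the same pair by pigeonhole, and those are consecutive. So 15.

15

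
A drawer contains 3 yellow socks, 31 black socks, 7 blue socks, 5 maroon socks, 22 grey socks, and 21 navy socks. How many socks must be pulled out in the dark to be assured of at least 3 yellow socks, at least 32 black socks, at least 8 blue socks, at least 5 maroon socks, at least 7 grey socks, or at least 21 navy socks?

71

The worst case stops just short of every target: 2 yellow, 31 black, 7 blue, 4 maroon, 6 grey, 20 navy — 2 + 31 + 7 + 4 + 6 + 20 = 70 socks.
One more sock must push some color to its target, so 70 + 1 = 71.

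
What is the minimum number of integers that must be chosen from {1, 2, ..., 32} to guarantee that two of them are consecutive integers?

17

Partition {1, …, 32} into 16 pairs: {1,2}, {3,4}, …, {31,32}.
Choosing 16 integers — say the 16 even numbers 2, 4, …, 32 — takes one from each pair and avoids the property.
Choosing 17 forces two into the same pair by pigeonhole, and those are consecutive. So 17.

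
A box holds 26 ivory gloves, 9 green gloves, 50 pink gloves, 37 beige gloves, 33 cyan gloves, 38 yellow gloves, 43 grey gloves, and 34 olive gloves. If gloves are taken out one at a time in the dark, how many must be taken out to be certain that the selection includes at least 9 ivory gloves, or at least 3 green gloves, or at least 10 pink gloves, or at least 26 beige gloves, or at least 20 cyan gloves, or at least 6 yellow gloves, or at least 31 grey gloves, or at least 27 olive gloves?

Each of the 8 colors has its own threshold; avoid all of them simultaneously.
The worst case stops just short of every target: 8 ivory, 2 green, 9 pink, 25 beige, 19 cyan, 5 yellow, 30 grey, 26 olive — 8 + 2 + 9 + 25 + 19 + 5 + 30 + 26 = 124 gloves.
One more glove must push some color to its target, so 124 + 1 = 125.

125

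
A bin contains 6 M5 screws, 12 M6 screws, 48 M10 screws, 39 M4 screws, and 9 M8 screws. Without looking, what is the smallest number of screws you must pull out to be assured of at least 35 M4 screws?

110

To avoid M4 screws as long as possible, exhaust the other 4 sizes first.
The worst case draws every non-M4 screw first: 6 + 12 + 48 + 9 = 75.
The next 35 draws are then forced to be M4, giving 75 + 35 = 110.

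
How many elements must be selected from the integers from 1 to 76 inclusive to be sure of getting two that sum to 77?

39

Partition {1, …, 76} into 38 pairs: {1,76}, {2,75}, …, {38,39}.
Choosing 38 integers — say the integers 1 through 38 — takes one from each pair and avoids the property.
Choosing 39 forces two into the same pair by pigeonhole, and those sum to 77. So 39.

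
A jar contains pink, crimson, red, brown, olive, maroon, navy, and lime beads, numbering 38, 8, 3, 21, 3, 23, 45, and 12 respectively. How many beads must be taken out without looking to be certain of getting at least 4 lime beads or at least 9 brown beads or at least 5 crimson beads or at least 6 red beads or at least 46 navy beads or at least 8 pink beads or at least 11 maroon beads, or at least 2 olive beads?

The worst case stops just short of every target: 7 pink, 4 crimson, all 3 red, 8 brown, 1 olive, 10 maroon, 45 navy, 3 lime — 7 + 4 + 3 + 8 + 1 + 10 + 45 + 3 = 81 beads.
One more bead must push some color to its target, so 81 + 1 = 82.

82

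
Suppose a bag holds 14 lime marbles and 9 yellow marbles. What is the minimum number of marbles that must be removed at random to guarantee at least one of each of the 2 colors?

15

The hardest color to obtain is yellow: we could draw every other marble first — 23 − 9 = 14 marbles — without a single yellow one.
The next draw must be yellow, so 14 + 1 = 15.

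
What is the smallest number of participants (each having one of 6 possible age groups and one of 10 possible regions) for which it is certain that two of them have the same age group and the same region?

There are 6 × 10 = 60 (age group, region) combinations acting as pigeonholes.
With 60 participants we could place one in each, avoiding any repeat.
One more forces some (age group, region) pair to hold 2, so 60 + 1 = 61.

61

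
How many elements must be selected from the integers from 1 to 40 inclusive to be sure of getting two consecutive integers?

Partition {1, …, 40} into 20 pairs: {1,2}, {3,4}, …, {39,40}.
Choosing 20 integers — say the 20 even numbers 2, 4, …, 40 — takes one from each pair and avoids the property.
Choosing 21 forces two into the same pair by pigeonhole, and those are consecutive. So 21.

21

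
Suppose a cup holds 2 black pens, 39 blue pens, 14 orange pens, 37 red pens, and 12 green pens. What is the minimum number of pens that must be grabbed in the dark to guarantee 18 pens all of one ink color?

In the worst case we take at most 17 of each ink color, but all 2 black, all 14 orange, and all 12 green (fewer than 17), giving 2 + 17 + 14 + 17 + 12 = 62.
One more pen then forces some ink color to 18, so 62 + 1 = 63.

63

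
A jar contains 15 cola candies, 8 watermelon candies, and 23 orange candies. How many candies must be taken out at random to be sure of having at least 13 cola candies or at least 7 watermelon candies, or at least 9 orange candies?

Each of the 3 flavors has its own threshold; avoid all of them simultaneously.
The worst case stops just short of every target: 12 cola, 6 watermelon, 8 orange — 12 + 6 + 8 = 26 candies.
One more candy must push some flavor to its target, so 26 + 1 = 27.

27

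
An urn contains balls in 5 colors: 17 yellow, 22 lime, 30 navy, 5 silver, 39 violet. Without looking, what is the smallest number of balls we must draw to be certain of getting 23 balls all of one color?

89

In the worst case we take at most 22 of each color, but all 17 yellow and all 5 silver (fewer than 22), giving 17 + 22 + 22 + 5 + 22 = 88.
One more ball then forces some color to 23, so 88 + 1 = 89.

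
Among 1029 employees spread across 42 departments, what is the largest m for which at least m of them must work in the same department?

The 1029 employees fall into 42 departments.
If each of the 42 departments held at most 24, the total would be at most 42 × 24 = 1008 < 1029, a contradiction.
So at least one holds ⌈1029/42⌉ = 25.

25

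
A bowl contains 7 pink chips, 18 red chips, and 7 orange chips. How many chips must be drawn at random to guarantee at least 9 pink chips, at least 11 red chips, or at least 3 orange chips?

The worst case stops just short of every target: all 7 pink, 10 red, 2 orange — 7 + 10 + 2 = 19 chips.
One more chip must push some color to its target, so 19 + 1 = 20.

20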